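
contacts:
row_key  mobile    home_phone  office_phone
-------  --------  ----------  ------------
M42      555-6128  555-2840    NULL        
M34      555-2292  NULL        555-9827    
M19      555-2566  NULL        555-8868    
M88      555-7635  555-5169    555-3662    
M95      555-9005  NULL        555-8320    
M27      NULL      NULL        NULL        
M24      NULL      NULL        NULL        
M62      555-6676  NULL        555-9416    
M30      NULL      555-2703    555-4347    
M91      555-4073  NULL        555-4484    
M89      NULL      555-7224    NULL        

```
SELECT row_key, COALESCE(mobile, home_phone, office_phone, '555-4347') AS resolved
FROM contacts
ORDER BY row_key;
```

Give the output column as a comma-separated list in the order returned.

555-2566, 555-4347, 555-4347, 555-2703, 555-2292, 555-6128, 555-6676, 555-7635, 555-7224, 555-4073, 555-9005

row_key=M19: mobile=555-2566 → 555-2566
row_key=M24: mobile=NULL, home_phone=NULL, office_phone=NULL, → literal 555-4347 → 555-4347
row_key=M27: mobile=NULL, home_phone=NULL, office_phone=NULL, → literal 555-4347 → 555-4347
row_key=M30: mobile=NULL, home_phone=555-2703 → 555-2703
row_key=M34: mobile=555-2292 → 555-2292
row_key=M42: mobile=555-6128 → 555-6128
row_key=M62: mobile=555-6676 → 555-6676
row_key=M88: mobile=555-7635 → 555-7635
row_key=M89: mobile=NULL, home_phone=555-7224 → 555-7224
row_key=M91: mobile=555-4073 → 555-4073
row_key=M95: mobile=555-9005 → 555-9005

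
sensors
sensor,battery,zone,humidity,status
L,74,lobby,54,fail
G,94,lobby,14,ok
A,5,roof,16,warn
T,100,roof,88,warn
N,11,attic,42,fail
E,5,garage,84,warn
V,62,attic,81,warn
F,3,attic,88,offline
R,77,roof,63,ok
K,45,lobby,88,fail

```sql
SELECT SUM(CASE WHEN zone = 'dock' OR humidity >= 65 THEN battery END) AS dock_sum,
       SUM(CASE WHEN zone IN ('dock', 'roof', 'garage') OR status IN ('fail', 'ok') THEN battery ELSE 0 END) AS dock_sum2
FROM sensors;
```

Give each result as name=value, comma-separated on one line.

dock_sum=215, dock_sum2=411

[dock_sum: zone = 'dock' OR humidity >= 65]
sensor=L: ✗
sensor=G: ✗
sensor=A: ✗
sensor=T: ✓ → 100
sensor=N: ✗
sensor=E: ✓ → 5
sensor=V: ✓ → 62
sensor=F: ✓ → 3
sensor=R: ✗
sensor=K: ✓ → 45
dock_sum = 100 + 5 + 62 + 3 + 45 = 215
—
[dock_sum2: zone IN ('dock', 'roof', 'garage') OR status IN ('fail', 'ok')]
sensor=L: ✓ → 74
sensor=G: ✓ → 94
sensor=A: ✓ → 5
sensor=T: ✓ → 100
sensor=N: ✓ → 11
sensor=E: ✓ → 5
sensor=V: ✗
sensor=F: ✗
sensor=R: ✓ → 77
sensor=K: ✓ → 45
dock_sum2 = 74 + 94 + 5 + 100 + 11 + 5 + 77 + 45 = 411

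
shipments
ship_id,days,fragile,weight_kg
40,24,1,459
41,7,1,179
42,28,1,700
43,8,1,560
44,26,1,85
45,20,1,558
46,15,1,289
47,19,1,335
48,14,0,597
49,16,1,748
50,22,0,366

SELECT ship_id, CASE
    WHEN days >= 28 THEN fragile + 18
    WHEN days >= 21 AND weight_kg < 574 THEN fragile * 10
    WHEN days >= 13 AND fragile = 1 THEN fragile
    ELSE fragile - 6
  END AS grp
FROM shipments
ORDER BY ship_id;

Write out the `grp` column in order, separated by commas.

ship_id=40: days >= 21 AND weight_kg < 574 → 10
ship_id=41: ELSE → -5
ship_id=42: days >= 28 → 19
ship_id=43: ELSE → -5
ship_id=44: days >= 21 AND weight_kg < 574 → 10
ship_id=45: days >= 13 AND fragile = 1 → 1
ship_id=46: days >= 13 AND fragile = 1 → 1
ship_id=47: days >= 13 AND fragile = 1 → 1
ship_id=48: ELSE → -6
ship_id=49: days >= 13 AND fragile = 1 → 1
ship_id=50: days >= 21 AND weight_kg < 574 → 0

10, -5, 19, -5, 10, 1, 1, 1, -6, 1, 0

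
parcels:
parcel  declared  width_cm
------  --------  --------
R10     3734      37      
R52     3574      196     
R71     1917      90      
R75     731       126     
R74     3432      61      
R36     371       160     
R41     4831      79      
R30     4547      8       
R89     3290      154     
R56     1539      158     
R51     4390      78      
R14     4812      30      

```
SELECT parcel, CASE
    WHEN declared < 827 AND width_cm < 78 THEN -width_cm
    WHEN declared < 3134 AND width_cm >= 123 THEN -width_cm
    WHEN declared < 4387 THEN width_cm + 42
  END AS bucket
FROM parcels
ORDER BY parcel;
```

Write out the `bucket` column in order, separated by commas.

79, NULL, NULL, -160, NULL, NULL, 238, -158, 132, 103, -126, 196

parcel=R10: declared < 4387 → 79
parcel=R14: (no match → NULL) → NULL
parcel=R30: (no match → NULL) → NULL
parcel=R36: declared < 3134 AND width_cm >= 123 → -160
parcel=R41: (no match → NULL) → NULL
parcel=R51: (no match → NULL) → NULL
parcel=R52: declared < 4387 → 238
parcel=R56: declared < 3134 AND width_cm >= 123 → -158
parcel=R71: declared < 4387 → 132
parcel=R74: declared < 4387 → 103
parcel=R75: declared < 3134 AND width_cm >= 123 → -126
parcel=R89: declared < 4387 → 196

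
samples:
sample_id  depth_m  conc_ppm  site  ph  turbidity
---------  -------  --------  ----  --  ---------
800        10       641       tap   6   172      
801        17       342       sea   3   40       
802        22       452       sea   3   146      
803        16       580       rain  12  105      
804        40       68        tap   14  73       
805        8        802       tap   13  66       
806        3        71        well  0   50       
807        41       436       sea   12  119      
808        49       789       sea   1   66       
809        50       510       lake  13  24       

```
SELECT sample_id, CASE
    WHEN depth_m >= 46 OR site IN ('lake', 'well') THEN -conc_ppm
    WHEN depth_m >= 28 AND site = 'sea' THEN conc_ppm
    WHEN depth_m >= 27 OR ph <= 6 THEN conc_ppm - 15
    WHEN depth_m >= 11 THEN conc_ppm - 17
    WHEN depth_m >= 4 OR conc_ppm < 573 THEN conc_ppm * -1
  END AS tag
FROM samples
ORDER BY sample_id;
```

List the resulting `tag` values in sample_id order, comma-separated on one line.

626, 327, 437, 563, 53, -802, -71, 436, -789, -510

sample_id=800: depth_m >= 27 OR ph <= 6 → 626
sample_id=801: depth_m >= 27 OR ph <= 6 → 327
sample_id=802: depth_m >= 27 OR ph <= 6 → 437
sample_id=803: depth_m >= 11 → 563
sample_id=804: depth_m >= 27 OR ph <= 6 → 53
sample_id=805: depth_m >= 4 OR conc_ppm < 573 → -802
sample_id=806: depth_m >= 46 OR site IN ('lake', 'well') → -71
sample_id=807: depth_m >= 28 AND site = 'sea' → 436
sample_id=808: depth_m >= 46 OR site IN ('lake', 'well') → -789
sample_id=809: depth_m >= 46 OR site IN ('lake', 'well') → -510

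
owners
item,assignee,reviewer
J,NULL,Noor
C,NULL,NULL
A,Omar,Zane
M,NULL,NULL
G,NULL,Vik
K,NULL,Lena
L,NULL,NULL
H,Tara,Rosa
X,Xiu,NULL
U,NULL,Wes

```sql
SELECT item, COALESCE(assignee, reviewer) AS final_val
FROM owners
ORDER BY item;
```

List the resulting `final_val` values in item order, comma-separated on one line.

item=A: assignee=Omar → Omar
item=C: assignee=NULL, reviewer=NULL (all NULL) → NULL
item=G: assignee=NULL, reviewer=Vik → Vik
item=H: assignee=Tara → Tara
item=J: assignee=NULL, reviewer=Noor → Noor
item=K: assignee=NULL, reviewer=Lena → Lena
item=L: assignee=NULL, reviewer=NULL (all NULL) → NULL
item=M: assignee=NULL, reviewer=NULL (all NULL) → NULL
item=U: assignee=NULL, reviewer=Wes → Wes
item=X: assignee=Xiu → Xiu

Omar, NULL, Vik, Tara, Noor, Lena, NULL, NULL, Wes, Xiu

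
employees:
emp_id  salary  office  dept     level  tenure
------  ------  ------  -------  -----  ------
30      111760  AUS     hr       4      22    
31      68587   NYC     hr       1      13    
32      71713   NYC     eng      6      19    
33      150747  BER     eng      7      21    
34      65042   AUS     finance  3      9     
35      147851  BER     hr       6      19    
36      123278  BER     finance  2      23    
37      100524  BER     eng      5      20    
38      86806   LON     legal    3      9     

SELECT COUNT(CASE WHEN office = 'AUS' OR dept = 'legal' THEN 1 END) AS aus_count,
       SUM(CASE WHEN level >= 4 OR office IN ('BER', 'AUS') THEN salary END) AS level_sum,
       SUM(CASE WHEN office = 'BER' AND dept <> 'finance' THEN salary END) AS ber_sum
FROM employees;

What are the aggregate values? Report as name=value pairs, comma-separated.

[aus_count: office = 'AUS' OR dept = 'legal']
emp_id=30: ✓ → 1
emp_id=31: ✗
emp_id=32: ✗
emp_id=33: ✗
emp_id=34: ✓ → 1
emp_id=35: ✗
emp_id=36: ✗
emp_id=37: ✗
emp_id=38: ✓ → 1
aus_count = COUNT(1, 1, 1) = 3
—
[level_sum: level >= 4 OR office IN ('BER', 'AUS')]
emp_id=30: ✓ → 111760
emp_id=31: ✗
emp_id=32: ✓ → 71713
emp_id=33: ✓ → 150747
emp_id=34: ✓ → 65042
emp_id=35: ✓ → 147851
emp_id=36: ✓ → 123278
emp_id=37: ✓ → 100524
emp_id=38: ✗
level_sum = 111760 + 71713 + 150747 + 65042 + 147851 + 123278 + 100524 = 770915
—
[ber_sum: office = 'BER' AND dept <> 'finance']
emp_id=30: ✗
emp_id=31: ✗
emp_id=32: ✗
emp_id=33: ✓ → 150747
emp_id=34: ✗
emp_id=35: ✓ → 147851
emp_id=36: ✗
emp_id=37: ✓ → 100524
emp_id=38: ✗
ber_sum = 150747 + 147851 + 100524 = 399122

aus_count=3, level_sum=770915, ber_sum=399122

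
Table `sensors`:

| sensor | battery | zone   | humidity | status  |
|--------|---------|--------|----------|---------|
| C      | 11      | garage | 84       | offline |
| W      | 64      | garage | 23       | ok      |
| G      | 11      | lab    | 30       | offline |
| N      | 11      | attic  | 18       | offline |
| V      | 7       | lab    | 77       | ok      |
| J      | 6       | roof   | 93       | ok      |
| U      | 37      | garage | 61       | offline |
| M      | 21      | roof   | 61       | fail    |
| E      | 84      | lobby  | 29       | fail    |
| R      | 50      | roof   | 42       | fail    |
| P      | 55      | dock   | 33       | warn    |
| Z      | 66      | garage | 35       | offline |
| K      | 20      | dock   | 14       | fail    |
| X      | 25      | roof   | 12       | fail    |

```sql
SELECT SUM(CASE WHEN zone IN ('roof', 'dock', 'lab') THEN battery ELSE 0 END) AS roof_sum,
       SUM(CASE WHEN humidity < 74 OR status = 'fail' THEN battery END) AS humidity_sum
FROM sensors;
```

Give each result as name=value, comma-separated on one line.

[roof_sum: zone IN ('roof', 'dock', 'lab')]
sensor=C: ✗
sensor=W: ✗
sensor=G: ✓ → 11
sensor=N: ✗
sensor=V: ✓ → 7
sensor=J: ✓ → 6
sensor=U: ✗
sensor=M: ✓ → 21
sensor=E: ✗
sensor=R: ✓ → 50
sensor=P: ✓ → 55
sensor=Z: ✗
sensor=K: ✓ → 20
sensor=X: ✓ → 25
roof_sum = 11 + 7 + 6 + 21 + 50 + 55 + 20 + 25 = 195
—
[humidity_sum: humidity < 74 OR status = 'fail']
sensor=C: ✗
sensor=W: ✓ → 64
sensor=G: ✓ → 11
sensor=N: ✓ → 11
sensor=V: ✗
sensor=J: ✗
sensor=U: ✓ → 37
sensor=M: ✓ → 21
sensor=E: ✓ → 84
sensor=R: ✓ → 50
sensor=P: ✓ → 55
sensor=Z: ✓ → 66
sensor=K: ✓ → 20
sensor=X: ✓ → 25
humidity_sum = 64 + 11 + 11 + 37 + 21 + 84 + 50 + 55 + 66 + 20 + 25 = 444

roof_sum=195, humidity_sum=444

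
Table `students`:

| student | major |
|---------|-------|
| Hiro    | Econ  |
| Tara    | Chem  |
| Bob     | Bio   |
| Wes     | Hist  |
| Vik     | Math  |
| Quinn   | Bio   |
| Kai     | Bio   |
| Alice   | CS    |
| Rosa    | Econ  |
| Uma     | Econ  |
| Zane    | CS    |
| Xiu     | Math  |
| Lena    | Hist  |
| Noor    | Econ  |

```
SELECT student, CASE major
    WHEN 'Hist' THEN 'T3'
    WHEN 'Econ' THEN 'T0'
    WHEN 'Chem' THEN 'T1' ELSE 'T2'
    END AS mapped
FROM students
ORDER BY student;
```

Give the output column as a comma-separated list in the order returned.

student=Alice: ELSE → T2
student=Bob: ELSE → T2
student=Hiro: major='Econ' → T0
student=Kai: ELSE → T2
student=Lena: major='Hist' → T3
student=Noor: major='Econ' → T0
student=Quinn: ELSE → T2
student=Rosa: major='Econ' → T0
student=Tara: major='Chem' → T1
student=Uma: major='Econ' → T0
student=Vik: ELSE → T2
student=Wes: major='Hist' → T3
student=Xiu: ELSE → T2
student=Zane: ELSE → T2

T2, T2, T0, T2, T3, T0, T2, T0, T1, T0, T2, T3, T2, T2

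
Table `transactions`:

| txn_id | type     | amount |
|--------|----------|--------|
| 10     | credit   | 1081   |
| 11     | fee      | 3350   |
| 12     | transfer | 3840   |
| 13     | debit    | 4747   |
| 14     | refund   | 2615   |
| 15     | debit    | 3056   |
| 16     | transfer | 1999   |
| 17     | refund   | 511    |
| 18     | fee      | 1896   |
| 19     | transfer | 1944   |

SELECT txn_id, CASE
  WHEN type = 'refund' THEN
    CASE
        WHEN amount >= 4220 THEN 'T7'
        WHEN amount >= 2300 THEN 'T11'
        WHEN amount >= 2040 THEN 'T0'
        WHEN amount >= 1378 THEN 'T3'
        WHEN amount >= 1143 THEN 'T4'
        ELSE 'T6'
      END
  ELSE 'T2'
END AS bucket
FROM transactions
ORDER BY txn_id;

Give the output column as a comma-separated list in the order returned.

T2, T2, T2, T2, T11, T2, T2, T6, T2, T2

txn_id=10: type='credit' → outer ELSE → T2
txn_id=11: type='fee' → outer ELSE → T2
txn_id=12: type='transfer' → outer ELSE → T2
txn_id=13: type='debit' → outer ELSE → T2
txn_id=14: type='refund' → inner[amount >= 2300] → T11
txn_id=15: type='debit' → outer ELSE → T2
txn_id=16: type='transfer' → outer ELSE → T2
txn_id=17: type='refund' → inner[ELSE] → T6
txn_id=18: type='fee' → outer ELSE → T2
txn_id=19: type='transfer' → outer ELSE → T2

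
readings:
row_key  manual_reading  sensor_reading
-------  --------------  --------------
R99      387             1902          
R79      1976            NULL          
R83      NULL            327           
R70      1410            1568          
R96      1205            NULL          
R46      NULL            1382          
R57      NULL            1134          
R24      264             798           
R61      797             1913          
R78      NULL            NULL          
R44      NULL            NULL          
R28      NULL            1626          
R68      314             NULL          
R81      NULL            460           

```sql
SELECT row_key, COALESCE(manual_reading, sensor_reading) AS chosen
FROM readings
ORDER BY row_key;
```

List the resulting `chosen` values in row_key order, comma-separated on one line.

264, 1626, NULL, 1382, 1134, 797, 314, 1410, NULL, 1976, 460, 327, 1205, 387

row_key=R24: manual_reading=264 → 264
row_key=R28: manual_reading=NULL, sensor_reading=1626 → 1626
row_key=R44: manual_reading=NULL, sensor_reading=NULL (all NULL) → NULL
row_key=R46: manual_reading=NULL, sensor_reading=1382 → 1382
row_key=R57: manual_reading=NULL, sensor_reading=1134 → 1134
row_key=R61: manual_reading=797 → 797
row_key=R68: manual_reading=314 → 314
row_key=R70: manual_reading=1410 → 1410
row_key=R78: manual_reading=NULL, sensor_reading=NULL (all NULL) → NULL
row_key=R79: manual_reading=1976 → 1976
row_key=R81: manual_reading=NULL, sensor_reading=460 → 460
row_key=R83: manual_reading=NULL, sensor_reading=327 → 327
row_key=R96: manual_reading=1205 → 1205
row_key=R99: manual_reading=387 → 387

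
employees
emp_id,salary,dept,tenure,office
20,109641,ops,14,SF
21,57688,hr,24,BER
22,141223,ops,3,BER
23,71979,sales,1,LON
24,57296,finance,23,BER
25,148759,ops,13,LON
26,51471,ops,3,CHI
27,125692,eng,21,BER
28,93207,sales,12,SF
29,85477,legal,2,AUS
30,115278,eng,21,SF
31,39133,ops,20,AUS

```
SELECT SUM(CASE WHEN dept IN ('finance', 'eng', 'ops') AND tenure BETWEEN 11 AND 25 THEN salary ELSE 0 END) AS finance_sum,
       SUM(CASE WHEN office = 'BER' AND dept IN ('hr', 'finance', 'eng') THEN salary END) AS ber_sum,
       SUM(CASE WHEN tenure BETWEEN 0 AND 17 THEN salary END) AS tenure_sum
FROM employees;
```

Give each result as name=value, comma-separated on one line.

finance_sum=595799, ber_sum=240676, tenure_sum=701757

[finance_sum: dept IN ('finance', 'eng', 'ops') AND tenure BETWEEN 11 AND 25]
emp_id=20: ✓ → 109641
emp_id=21: ✗
emp_id=22: ✗
emp_id=23: ✗
emp_id=24: ✓ → 57296
emp_id=25: ✓ → 148759
emp_id=26: ✗
emp_id=27: ✓ → 125692
emp_id=28: ✗
emp_id=29: ✗
emp_id=30: ✓ → 115278
emp_id=31: ✓ → 39133
finance_sum = 109641 + 57296 + 148759 + 125692 + 115278 + 39133 = 595799
—
[ber_sum: office = 'BER' AND dept IN ('hr', 'finance', 'eng')]
emp_id=20: ✗
emp_id=21: ✓ → 57688
emp_id=22: ✗
emp_id=23: ✗
emp_id=24: ✓ → 57296
emp_id=25: ✗
emp_id=26: ✗
emp_id=27: ✓ → 125692
emp_id=28: ✗
emp_id=29: ✗
emp_id=30: ✗
emp_id=31: ✗
ber_sum = 57688 + 57296 + 125692 = 240676
—
[tenure_sum: tenure BETWEEN 0 AND 17]
emp_id=20: ✓ → 109641
emp_id=21: ✗
emp_id=22: ✓ → 141223
emp_id=23: ✓ → 71979
emp_id=24: ✗
emp_id=25: ✓ → 148759
emp_id=26: ✓ → 51471
emp_id=27: ✗
emp_id=28: ✓ → 93207
emp_id=29: ✓ → 85477
emp_id=30: ✗
emp_id=31: ✗
tenure_sum = 109641 + 141223 + 71979 + 148759 + 51471 + 93207 + 85477 = 701757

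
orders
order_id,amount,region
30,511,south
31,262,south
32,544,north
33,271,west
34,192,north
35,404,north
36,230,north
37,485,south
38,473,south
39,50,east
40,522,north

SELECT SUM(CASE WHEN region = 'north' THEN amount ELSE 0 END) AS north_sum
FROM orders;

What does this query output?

1892

order_id=30: ✗
order_id=31: ✗
order_id=32: ✓ → 544
order_id=33: ✗
order_id=34: ✓ → 192
order_id=35: ✓ → 404
order_id=36: ✓ → 230
order_id=37: ✗
order_id=38: ✗
order_id=39: ✗
order_id=40: ✓ → 522
north_sum = 544 + 192 + 404 + 230 + 522 = 1892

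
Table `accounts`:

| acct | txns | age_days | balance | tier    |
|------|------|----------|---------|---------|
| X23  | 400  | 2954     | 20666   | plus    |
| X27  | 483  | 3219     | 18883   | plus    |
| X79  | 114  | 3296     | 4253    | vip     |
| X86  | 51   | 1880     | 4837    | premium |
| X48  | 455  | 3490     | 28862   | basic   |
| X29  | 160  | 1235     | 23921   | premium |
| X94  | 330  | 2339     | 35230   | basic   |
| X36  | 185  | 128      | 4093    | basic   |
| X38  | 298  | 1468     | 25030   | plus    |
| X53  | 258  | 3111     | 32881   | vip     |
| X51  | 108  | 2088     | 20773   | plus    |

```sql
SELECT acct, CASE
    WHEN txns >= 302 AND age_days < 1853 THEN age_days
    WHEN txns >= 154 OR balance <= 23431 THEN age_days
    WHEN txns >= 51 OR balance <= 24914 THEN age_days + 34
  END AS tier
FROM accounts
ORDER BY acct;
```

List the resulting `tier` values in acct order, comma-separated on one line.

2954, 3219, 1235, 128, 1468, 3490, 2088, 3111, 3296, 1880, 2339

acct=X23: txns >= 154 OR balance <= 23431 → 2954
acct=X27: txns >= 154 OR balance <= 23431 → 3219
acct=X29: txns >= 154 OR balance <= 23431 → 1235
acct=X36: txns >= 154 OR balance <= 23431 → 128
acct=X38: txns >= 154 OR balance <= 23431 → 1468
acct=X48: txns >= 154 OR balance <= 23431 → 3490
acct=X51: txns >= 154 OR balance <= 23431 → 2088
acct=X53: txns >= 154 OR balance <= 23431 → 3111
acct=X79: txns >= 154 OR balance <= 23431 → 3296
acct=X86: txns >= 154 OR balance <= 23431 → 1880
acct=X94: txns >= 154 OR balance <= 23431 → 2339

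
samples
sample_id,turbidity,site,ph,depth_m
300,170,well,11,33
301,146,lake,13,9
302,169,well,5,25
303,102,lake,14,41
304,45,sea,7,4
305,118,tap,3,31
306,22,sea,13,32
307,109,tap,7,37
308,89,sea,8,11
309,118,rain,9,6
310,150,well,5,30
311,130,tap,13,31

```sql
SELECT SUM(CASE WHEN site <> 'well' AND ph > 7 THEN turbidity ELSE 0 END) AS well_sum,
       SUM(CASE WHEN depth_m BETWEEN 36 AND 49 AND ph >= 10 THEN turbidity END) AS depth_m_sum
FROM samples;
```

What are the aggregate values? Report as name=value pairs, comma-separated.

well_sum=607, depth_m_sum=102

[well_sum: site <> 'well' AND ph > 7]
sample_id=300: ✗
sample_id=301: ✓ → 146
sample_id=302: ✗
sample_id=303: ✓ → 102
sample_id=304: ✗
sample_id=305: ✗
sample_id=306: ✓ → 22
sample_id=307: ✗
sample_id=308: ✓ → 89
sample_id=309: ✓ → 118
sample_id=310: ✗
sample_id=311: ✓ → 130
well_sum = 146 + 102 + 22 + 89 + 118 + 130 = 607
—
[depth_m_sum: depth_m BETWEEN 36 AND 49 AND ph >= 10]
sample_id=300: ✗
sample_id=301: ✗
sample_id=302: ✗
sample_id=303: ✓ → 102
sample_id=304: ✗
sample_id=305: ✗
sample_id=306: ✗
sample_id=307: ✗
sample_id=308: ✗
sample_id=309: ✗
sample_id=310: ✗
sample_id=311: ✗
depth_m_sum = 102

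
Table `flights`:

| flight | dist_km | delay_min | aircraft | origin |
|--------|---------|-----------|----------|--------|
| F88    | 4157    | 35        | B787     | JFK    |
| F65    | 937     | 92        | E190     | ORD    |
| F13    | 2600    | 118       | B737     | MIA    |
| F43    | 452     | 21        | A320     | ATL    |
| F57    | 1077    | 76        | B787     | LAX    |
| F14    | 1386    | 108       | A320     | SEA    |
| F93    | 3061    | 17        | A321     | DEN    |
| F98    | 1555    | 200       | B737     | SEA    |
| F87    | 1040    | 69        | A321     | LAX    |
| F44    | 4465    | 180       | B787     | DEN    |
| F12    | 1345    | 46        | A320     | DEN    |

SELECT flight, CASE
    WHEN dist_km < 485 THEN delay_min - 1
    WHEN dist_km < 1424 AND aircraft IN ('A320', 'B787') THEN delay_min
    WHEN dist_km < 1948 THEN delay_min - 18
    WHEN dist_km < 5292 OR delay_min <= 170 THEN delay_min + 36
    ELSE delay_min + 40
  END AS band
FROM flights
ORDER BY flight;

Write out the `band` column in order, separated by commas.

46, 154, 108, 20, 216, 76, 74, 51, 71, 53, 182

flight=F12: dist_km < 1424 AND aircraft IN ('A320', 'B787') → 46
flight=F13: dist_km < 5292 OR delay_min <= 170 → 154
flight=F14: dist_km < 1424 AND aircraft IN ('A320', 'B787') → 108
flight=F43: dist_km < 485 → 20
flight=F44: dist_km < 5292 OR delay_min <= 170 → 216
flight=F57: dist_km < 1424 AND aircraft IN ('A320', 'B787') → 76
flight=F65: dist_km < 1948 → 74
flight=F87: dist_km < 1948 → 51
flight=F88: dist_km < 5292 OR delay_min <= 170 → 71
flight=F93: dist_km < 5292 OR delay_min <= 170 → 53
flight=F98: dist_km < 1948 → 182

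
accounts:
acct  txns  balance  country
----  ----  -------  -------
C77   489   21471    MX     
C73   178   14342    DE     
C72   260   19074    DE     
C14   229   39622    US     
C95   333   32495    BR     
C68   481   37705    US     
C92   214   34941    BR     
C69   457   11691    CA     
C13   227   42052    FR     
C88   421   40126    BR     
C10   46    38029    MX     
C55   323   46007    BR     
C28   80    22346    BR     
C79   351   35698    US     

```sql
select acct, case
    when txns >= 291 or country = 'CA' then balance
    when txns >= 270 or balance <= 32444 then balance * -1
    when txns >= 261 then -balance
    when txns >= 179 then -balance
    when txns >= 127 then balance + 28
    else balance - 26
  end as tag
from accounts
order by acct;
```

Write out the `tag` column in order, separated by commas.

acct=C10: ELSE → 38003
acct=C13: txns >= 179 → -42052
acct=C14: txns >= 179 → -39622
acct=C28: txns >= 270 or balance <= 32444 → -22346
acct=C55: txns >= 291 or country = 'CA' → 46007
acct=C68: txns >= 291 or country = 'CA' → 37705
acct=C69: txns >= 291 or country = 'CA' → 11691
acct=C72: txns >= 270 or balance <= 32444 → -19074
acct=C73: txns >= 270 or balance <= 32444 → -14342
acct=C77: txns >= 291 or country = 'CA' → 21471
acct=C79: txns >= 291 or country = 'CA' → 35698
acct=C88: txns >= 291 or country = 'CA' → 40126
acct=C92: txns >= 179 → -34941
acct=C95: txns >= 291 or country = 'CA' → 32495

38003, -42052, -39622, -22346, 46007, 37705, 11691, -19074, -14342, 21471, 35698, 40126, -34941, 32495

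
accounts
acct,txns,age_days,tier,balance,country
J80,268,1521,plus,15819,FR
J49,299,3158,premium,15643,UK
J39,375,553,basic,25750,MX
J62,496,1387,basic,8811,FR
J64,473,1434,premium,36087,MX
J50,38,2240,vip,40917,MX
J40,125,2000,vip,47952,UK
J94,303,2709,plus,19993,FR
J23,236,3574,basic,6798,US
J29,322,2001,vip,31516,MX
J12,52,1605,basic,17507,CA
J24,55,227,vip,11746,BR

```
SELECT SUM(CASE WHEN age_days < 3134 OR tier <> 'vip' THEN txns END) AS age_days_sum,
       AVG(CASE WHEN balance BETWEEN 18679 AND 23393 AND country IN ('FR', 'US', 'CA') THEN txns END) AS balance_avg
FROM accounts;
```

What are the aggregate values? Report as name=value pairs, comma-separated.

[age_days_sum: age_days < 3134 OR tier <> 'vip']
acct=J80: ✓ → 268
acct=J49: ✓ → 299
acct=J39: ✓ → 375
acct=J62: ✓ → 496
acct=J64: ✓ → 473
acct=J50: ✓ → 38
acct=J40: ✓ → 125
acct=J94: ✓ → 303
acct=J23: ✓ → 236
acct=J29: ✓ → 322
acct=J12: ✓ → 52
acct=J24: ✓ → 55
age_days_sum = 268 + 299 + 375 + 496 + 473 + 38 + 125 + 303 + 236 + 322 + 52 + 55 = 3042
—
[balance_avg: balance BETWEEN 18679 AND 23393 AND country IN ('FR', 'US', 'CA')]
acct=J80: ✗
acct=J49: ✗
acct=J39: ✗
acct=J62: ✗
acct=J64: ✗
acct=J50: ✗
acct=J40: ✗
acct=J94: ✓ → 303
acct=J23: ✗
acct=J29: ✗
acct=J12: ✗
acct=J24: ✗
balance_avg = 303

age_days_sum=3042, balance_avg=303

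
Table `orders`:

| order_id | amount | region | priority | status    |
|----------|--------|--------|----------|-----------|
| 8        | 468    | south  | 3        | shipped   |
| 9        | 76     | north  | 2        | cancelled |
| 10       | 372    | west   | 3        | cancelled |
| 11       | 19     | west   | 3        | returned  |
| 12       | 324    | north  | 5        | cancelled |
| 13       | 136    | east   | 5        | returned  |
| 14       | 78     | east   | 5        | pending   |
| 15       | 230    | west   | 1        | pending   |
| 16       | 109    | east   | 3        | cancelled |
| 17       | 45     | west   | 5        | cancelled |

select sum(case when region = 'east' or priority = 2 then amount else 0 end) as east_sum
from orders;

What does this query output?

399

order_id=8: ✗
order_id=9: ✓ → 76
order_id=10: ✗
order_id=11: ✗
order_id=12: ✗
order_id=13: ✓ → 136
order_id=14: ✓ → 78
order_id=15: ✗
order_id=16: ✓ → 109
order_id=17: ✗
east_sum = 76 + 136 + 78 + 109 = 399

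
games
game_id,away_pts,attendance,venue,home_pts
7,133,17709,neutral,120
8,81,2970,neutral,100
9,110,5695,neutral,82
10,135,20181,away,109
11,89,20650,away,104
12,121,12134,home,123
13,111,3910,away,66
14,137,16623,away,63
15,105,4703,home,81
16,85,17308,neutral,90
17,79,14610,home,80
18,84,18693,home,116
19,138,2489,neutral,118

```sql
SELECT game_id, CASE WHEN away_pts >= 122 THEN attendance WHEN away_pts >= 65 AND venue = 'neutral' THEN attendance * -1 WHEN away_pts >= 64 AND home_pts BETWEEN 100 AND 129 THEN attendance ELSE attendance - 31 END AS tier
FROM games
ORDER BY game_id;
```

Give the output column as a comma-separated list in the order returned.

game_id=7: away_pts >= 122 → 17709
game_id=8: away_pts >= 65 AND venue = 'neutral' → -2970
game_id=9: away_pts >= 65 AND venue = 'neutral' → -5695
game_id=10: away_pts >= 122 → 20181
game_id=11: away_pts >= 64 AND home_pts BETWEEN 100 AND 129 → 20650
game_id=12: away_pts >= 64 AND home_pts BETWEEN 100 AND 129 → 12134
game_id=13: ELSE → 3879
game_id=14: away_pts >= 122 → 16623
game_id=15: ELSE → 4672
game_id=16: away_pts >= 65 AND venue = 'neutral' → -17308
game_id=17: ELSE → 14579
game_id=18: away_pts >= 64 AND home_pts BETWEEN 100 AND 129 → 18693
game_id=19: away_pts >= 122 → 2489

17709, -2970, -5695, 20181, 20650, 12134, 3879, 16623, 4672, -17308, 14579, 18693, 2489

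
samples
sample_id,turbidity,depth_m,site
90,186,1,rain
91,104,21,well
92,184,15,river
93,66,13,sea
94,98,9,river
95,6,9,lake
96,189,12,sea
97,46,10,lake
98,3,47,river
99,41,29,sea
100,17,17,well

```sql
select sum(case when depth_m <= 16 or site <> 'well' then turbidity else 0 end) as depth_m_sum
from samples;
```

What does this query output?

sample_id=90: ✓ → 186
sample_id=91: ✗
sample_id=92: ✓ → 184
sample_id=93: ✓ → 66
sample_id=94: ✓ → 98
sample_id=95: ✓ → 6
sample_id=96: ✓ → 189
sample_id=97: ✓ → 46
sample_id=98: ✓ → 3
sample_id=99: ✓ → 41
sample_id=100: ✗
depth_m_sum = 186 + 184 + 66 + 98 + 6 + 189 + 46 + 3 + 41 = 819

819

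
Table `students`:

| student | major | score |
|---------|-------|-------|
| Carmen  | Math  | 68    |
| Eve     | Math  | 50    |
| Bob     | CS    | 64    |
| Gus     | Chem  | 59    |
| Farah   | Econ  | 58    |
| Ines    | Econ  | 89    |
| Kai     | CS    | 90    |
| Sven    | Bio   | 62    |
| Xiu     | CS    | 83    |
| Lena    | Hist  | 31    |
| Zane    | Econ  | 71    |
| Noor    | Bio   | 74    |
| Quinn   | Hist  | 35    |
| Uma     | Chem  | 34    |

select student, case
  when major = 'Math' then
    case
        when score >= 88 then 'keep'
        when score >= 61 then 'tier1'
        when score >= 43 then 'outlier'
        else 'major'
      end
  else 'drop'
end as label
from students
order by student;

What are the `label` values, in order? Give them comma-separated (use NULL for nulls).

drop, tier1, outlier, drop, drop, drop, drop, drop, drop, drop, drop, drop, drop, drop

student=Bob: major='CS' → outer ELSE → drop
student=Carmen: major='Math' → inner[score >= 61] → tier1
student=Eve: major='Math' → inner[score >= 43] → outlier
student=Farah: major='Econ' → outer ELSE → drop
student=Gus: major='Chem' → outer ELSE → drop
student=Ines: major='Econ' → outer ELSE → drop
student=Kai: major='CS' → outer ELSE → drop
student=Lena: major='Hist' → outer ELSE → drop
student=Noor: major='Bio' → outer ELSE → drop
student=Quinn: major='Hist' → outer ELSE → drop
student=Sven: major='Bio' → outer ELSE → drop
student=Uma: major='Chem' → outer ELSE → drop
student=Xiu: major='CS' → outer ELSE → drop
student=Zane: major='Econ' → outer ELSE → drop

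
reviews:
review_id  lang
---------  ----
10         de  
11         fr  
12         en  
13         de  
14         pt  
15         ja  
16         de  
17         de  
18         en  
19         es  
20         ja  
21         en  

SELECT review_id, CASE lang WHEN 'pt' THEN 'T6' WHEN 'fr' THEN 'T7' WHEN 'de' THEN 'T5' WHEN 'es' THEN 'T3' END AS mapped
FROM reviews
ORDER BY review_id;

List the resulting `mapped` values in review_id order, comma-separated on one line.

review_id=10: lang='de' → T5
review_id=11: lang='fr' → T7
review_id=12: (no match → NULL) → NULL
review_id=13: lang='de' → T5
review_id=14: lang='pt' → T6
review_id=15: (no match → NULL) → NULL
review_id=16: lang='de' → T5
review_id=17: lang='de' → T5
review_id=18: (no match → NULL) → NULL
review_id=19: lang='es' → T3
review_id=20: (no match → NULL) → NULL
review_id=21: (no match → NULL) → NULL

T5, T7, NULL, T5, T6, NULL, T5, T5, NULL, T3, NULL, NULL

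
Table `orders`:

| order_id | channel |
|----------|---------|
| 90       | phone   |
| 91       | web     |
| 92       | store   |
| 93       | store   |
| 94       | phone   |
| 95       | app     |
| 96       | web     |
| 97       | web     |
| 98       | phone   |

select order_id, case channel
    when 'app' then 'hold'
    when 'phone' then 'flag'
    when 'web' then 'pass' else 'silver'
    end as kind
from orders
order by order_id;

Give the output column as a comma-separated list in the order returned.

order_id=90: channel='phone' → flag
order_id=91: channel='web' → pass
order_id=92: ELSE → silver
order_id=93: ELSE → silver
order_id=94: channel='phone' → flag
order_id=95: channel='app' → hold
order_id=96: channel='web' → pass
order_id=97: channel='web' → pass
order_id=98: channel='phone' → flag

flag, pass, silver, silver, flag, hold, pass, pass, flag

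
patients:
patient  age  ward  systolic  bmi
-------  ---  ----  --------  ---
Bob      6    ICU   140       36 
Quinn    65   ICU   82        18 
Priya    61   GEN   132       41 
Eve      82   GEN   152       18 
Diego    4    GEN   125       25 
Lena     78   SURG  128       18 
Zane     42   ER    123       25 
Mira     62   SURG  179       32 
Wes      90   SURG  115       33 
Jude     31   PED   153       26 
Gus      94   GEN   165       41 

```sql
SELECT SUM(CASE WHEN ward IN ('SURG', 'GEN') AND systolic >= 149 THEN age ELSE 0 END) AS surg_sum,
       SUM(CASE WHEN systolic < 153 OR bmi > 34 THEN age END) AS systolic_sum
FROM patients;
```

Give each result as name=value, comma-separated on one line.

[surg_sum: ward IN ('SURG', 'GEN') AND systolic >= 149]
patient=Bob: ✗
patient=Quinn: ✗
patient=Priya: ✗
patient=Eve: ✓ → 82
patient=Diego: ✗
patient=Lena: ✗
patient=Zane: ✗
patient=Mira: ✓ → 62
patient=Wes: ✗
patient=Jude: ✗
patient=Gus: ✓ → 94
surg_sum = 82 + 62 + 94 = 238
—
[systolic_sum: systolic < 153 OR bmi > 34]
patient=Bob: ✓ → 6
patient=Quinn: ✓ → 65
patient=Priya: ✓ → 61
patient=Eve: ✓ → 82
patient=Diego: ✓ → 4
patient=Lena: ✓ → 78
patient=Zane: ✓ → 42
patient=Mira: ✗
patient=Wes: ✓ → 90
patient=Jude: ✗
patient=Gus: ✓ → 94
systolic_sum = 6 + 65 + 61 + 82 + 4 + 78 + 42 + 90 + 94 = 522

surg_sum=238, systolic_sum=522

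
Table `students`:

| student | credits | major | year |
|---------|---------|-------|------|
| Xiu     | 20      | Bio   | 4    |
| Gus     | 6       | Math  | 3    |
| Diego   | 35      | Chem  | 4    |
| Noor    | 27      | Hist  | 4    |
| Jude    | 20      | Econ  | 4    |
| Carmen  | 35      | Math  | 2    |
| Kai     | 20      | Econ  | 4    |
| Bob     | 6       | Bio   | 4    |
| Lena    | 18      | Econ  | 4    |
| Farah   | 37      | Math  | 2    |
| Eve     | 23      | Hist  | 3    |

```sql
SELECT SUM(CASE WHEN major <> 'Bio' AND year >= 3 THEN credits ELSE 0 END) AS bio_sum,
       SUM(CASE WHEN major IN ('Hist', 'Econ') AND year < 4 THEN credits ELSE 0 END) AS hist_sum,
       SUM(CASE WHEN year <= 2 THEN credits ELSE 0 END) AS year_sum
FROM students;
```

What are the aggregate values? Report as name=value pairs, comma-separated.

bio_sum=149, hist_sum=23, year_sum=72

[bio_sum: major <> 'Bio' AND year >= 3]
student=Xiu: ✗
student=Gus: ✓ → 6
student=Diego: ✓ → 35
student=Noor: ✓ → 27
student=Jude: ✓ → 20
student=Carmen: ✗
student=Kai: ✓ → 20
student=Bob: ✗
student=Lena: ✓ → 18
student=Farah: ✗
student=Eve: ✓ → 23
bio_sum = 6 + 35 + 27 + 20 + 20 + 18 + 23 = 149
—
[hist_sum: major IN ('Hist', 'Econ') AND year < 4]
student=Xiu: ✗
student=Gus: ✗
student=Diego: ✗
student=Noor: ✗
student=Jude: ✗
student=Carmen: ✗
student=Kai: ✗
student=Bob: ✗
student=Lena: ✗
student=Farah: ✗
student=Eve: ✓ → 23
hist_sum = 23
—
[year_sum: year <= 2]
student=Xiu: ✗
student=Gus: ✗
student=Diego: ✗
student=Noor: ✗
student=Jude: ✗
student=Carmen: ✓ → 35
student=Kai: ✗
student=Bob: ✗
student=Lena: ✗
student=Farah: ✓ → 37
student=Eve: ✗
year_sum = 35 + 37 = 72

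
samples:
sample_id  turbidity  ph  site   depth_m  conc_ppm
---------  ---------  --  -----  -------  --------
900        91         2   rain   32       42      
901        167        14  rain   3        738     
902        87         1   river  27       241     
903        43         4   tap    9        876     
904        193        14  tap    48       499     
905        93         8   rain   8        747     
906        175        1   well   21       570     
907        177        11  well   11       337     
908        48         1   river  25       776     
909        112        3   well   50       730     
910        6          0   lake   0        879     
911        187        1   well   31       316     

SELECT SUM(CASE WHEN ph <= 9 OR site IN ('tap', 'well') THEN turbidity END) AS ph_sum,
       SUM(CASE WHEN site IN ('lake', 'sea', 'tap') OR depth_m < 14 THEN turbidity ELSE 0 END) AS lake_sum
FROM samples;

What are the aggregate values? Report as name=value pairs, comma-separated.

ph_sum=1212, lake_sum=679

[ph_sum: ph <= 9 OR site IN ('tap', 'well')]
sample_id=900: ✓ → 91
sample_id=901: ✗
sample_id=902: ✓ → 87
sample_id=903: ✓ → 43
sample_id=904: ✓ → 193
sample_id=905: ✓ → 93
sample_id=906: ✓ → 175
sample_id=907: ✓ → 177
sample_id=908: ✓ → 48
sample_id=909: ✓ → 112
sample_id=910: ✓ → 6
sample_id=911: ✓ → 187
ph_sum = 91 + 87 + 43 + 193 + 93 + 175 + 177 + 48 + 112 + 6 + 187 = 1212
—
[lake_sum: site IN ('lake', 'sea', 'tap') OR depth_m < 14]
sample_id=900: ✗
sample_id=901: ✓ → 167
sample_id=902: ✗
sample_id=903: ✓ → 43
sample_id=904: ✓ → 193
sample_id=905: ✓ → 93
sample_id=906: ✗
sample_id=907: ✓ → 177
sample_id=908: ✗
sample_id=909: ✗
sample_id=910: ✓ → 6
sample_id=911: ✗
lake_sum = 167 + 43 + 193 + 93 + 177 + 6 = 679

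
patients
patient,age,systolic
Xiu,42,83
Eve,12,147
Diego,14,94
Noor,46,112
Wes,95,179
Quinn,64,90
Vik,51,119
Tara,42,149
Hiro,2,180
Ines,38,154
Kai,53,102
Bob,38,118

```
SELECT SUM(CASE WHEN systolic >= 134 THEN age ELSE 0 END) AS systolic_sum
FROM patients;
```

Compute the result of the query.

patient=Xiu: ✗
patient=Eve: ✓ → 12
patient=Diego: ✗
patient=Noor: ✗
patient=Wes: ✓ → 95
patient=Quinn: ✗
patient=Vik: ✗
patient=Tara: ✓ → 42
patient=Hiro: ✓ → 2
patient=Ines: ✓ → 38
patient=Kai: ✗
patient=Bob: ✗
systolic_sum = 12 + 95 + 42 + 2 + 38 = 189

189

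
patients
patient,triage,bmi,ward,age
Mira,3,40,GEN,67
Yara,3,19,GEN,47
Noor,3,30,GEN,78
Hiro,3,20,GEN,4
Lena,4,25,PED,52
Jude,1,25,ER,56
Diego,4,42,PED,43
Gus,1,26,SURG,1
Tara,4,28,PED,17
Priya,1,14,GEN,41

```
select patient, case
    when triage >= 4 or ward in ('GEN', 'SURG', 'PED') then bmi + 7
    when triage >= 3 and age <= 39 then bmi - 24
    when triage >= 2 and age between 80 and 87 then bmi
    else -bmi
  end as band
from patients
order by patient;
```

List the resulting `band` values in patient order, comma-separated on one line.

49, 33, 27, -25, 32, 47, 37, 21, 35, 26

patient=Diego: triage >= 4 or ward in ('GEN', 'SURG', 'PED') → 49
patient=Gus: triage >= 4 or ward in ('GEN', 'SURG', 'PED') → 33
patient=Hiro: triage >= 4 or ward in ('GEN', 'SURG', 'PED') → 27
patient=Jude: ELSE → -25
patient=Lena: triage >= 4 or ward in ('GEN', 'SURG', 'PED') → 32
patient=Mira: triage >= 4 or ward in ('GEN', 'SURG', 'PED') → 47
patient=Noor: triage >= 4 or ward in ('GEN', 'SURG', 'PED') → 37
patient=Priya: triage >= 4 or ward in ('GEN', 'SURG', 'PED') → 21
patient=Tara: triage >= 4 or ward in ('GEN', 'SURG', 'PED') → 35
patient=Yara: triage >= 4 or ward in ('GEN', 'SURG', 'PED') → 26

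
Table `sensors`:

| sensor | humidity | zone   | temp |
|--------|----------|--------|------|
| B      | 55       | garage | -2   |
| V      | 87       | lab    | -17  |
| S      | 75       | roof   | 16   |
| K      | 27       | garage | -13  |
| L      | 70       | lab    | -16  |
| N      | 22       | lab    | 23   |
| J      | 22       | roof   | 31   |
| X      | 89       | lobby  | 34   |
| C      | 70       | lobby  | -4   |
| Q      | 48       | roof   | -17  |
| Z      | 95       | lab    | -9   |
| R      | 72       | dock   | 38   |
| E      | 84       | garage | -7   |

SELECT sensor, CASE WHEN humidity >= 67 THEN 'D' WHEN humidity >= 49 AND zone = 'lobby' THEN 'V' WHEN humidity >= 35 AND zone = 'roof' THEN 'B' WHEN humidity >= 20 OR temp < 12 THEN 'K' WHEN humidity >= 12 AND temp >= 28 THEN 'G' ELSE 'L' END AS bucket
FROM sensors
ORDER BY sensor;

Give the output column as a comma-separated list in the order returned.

sensor=B: humidity >= 20 OR temp < 12 → K
sensor=C: humidity >= 67 → D
sensor=E: humidity >= 67 → D
sensor=J: humidity >= 20 OR temp < 12 → K
sensor=K: humidity >= 20 OR temp < 12 → K
sensor=L: humidity >= 67 → D
sensor=N: humidity >= 20 OR temp < 12 → K
sensor=Q: humidity >= 35 AND zone = 'roof' → B
sensor=R: humidity >= 67 → D
sensor=S: humidity >= 67 → D
sensor=V: humidity >= 67 → D
sensor=X: humidity >= 67 → D
sensor=Z: humidity >= 67 → D

K, D, D, K, K, D, K, B, D, D, D, D, D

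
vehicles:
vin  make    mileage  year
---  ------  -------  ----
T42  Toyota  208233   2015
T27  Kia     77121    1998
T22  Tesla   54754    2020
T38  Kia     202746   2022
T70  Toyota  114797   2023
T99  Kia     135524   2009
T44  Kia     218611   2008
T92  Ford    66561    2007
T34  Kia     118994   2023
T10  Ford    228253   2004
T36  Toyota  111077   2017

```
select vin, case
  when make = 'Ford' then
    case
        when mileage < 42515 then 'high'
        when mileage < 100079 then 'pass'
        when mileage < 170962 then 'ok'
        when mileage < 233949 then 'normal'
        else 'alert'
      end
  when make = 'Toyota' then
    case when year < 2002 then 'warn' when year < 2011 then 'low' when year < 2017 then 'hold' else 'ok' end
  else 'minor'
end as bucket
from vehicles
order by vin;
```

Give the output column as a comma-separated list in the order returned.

vin=T10: make='Ford' → inner[mileage < 233949] → normal
vin=T22: make='Tesla' → outer ELSE → minor
vin=T27: make='Kia' → outer ELSE → minor
vin=T34: make='Kia' → outer ELSE → minor
vin=T36: make='Toyota' → inner[ELSE] → ok
vin=T38: make='Kia' → outer ELSE → minor
vin=T42: make='Toyota' → inner[year < 2017] → hold
vin=T44: make='Kia' → outer ELSE → minor
vin=T70: make='Toyota' → inner[ELSE] → ok
vin=T92: make='Ford' → inner[mileage < 100079] → pass
vin=T99: make='Kia' → outer ELSE → minor

normal, minor, minor, minor, ok, minor, hold, minor, ok, pass, minor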